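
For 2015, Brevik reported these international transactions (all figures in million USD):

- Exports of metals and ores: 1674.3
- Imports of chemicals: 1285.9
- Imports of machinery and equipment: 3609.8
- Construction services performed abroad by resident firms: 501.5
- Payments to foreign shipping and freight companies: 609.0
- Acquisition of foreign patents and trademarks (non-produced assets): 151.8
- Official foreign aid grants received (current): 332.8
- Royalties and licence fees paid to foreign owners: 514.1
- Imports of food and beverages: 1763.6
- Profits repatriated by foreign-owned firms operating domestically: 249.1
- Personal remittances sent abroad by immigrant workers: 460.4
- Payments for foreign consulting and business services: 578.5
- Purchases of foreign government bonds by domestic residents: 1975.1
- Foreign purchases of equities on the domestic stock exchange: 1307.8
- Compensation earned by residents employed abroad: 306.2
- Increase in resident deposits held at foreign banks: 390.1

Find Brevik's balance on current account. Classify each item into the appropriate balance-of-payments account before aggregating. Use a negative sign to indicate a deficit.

Goods: -1285.9 + 1674.3 - 3609.8 - 1763.6 = -4985.0
Services: -578.5 + 501.5 - 514.1 - 609.0 = -1200.1
Primary income: 306.2 - 249.1 = 57.1
Secondary income: -460.4 + 332.8 = -127.6
Current account = (-4985.0) + (-1200.1) + 57.1 + (-127.6) = -6255.6
(Excluded from the current account — capital account: acquisition of foreign patents and trademarks (non-produced assets) 151.8; financial account: purchases of foreign government bonds by domestic residents 1975.1, foreign purchases of equities on the domestic stock exchange 1307.8, increase in resident deposits held at foreign banks 390.1.)

-6255.6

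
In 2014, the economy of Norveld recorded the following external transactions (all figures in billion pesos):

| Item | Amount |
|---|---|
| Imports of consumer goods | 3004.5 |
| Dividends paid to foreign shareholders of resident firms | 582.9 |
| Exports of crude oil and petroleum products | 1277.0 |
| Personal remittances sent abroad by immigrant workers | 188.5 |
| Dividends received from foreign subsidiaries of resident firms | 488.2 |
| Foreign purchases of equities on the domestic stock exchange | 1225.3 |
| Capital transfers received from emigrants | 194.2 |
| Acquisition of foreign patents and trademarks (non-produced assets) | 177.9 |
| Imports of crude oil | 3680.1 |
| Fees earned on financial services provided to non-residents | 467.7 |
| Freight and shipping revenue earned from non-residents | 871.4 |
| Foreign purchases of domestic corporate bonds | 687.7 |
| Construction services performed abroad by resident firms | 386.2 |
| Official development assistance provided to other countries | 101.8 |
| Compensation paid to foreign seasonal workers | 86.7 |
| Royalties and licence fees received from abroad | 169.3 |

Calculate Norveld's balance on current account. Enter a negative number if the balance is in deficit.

Goods: 1277.0 - 3004.5 - 3680.1 = -5407.6
Services: 467.7 + 871.4 + 169.3 + 386.2 = 1894.6
Primary income: 488.2 - 582.9 - 86.7 = -181.4
Secondary income: -101.8 - 188.5 = -290.3
Current account = (-5407.6) + 1894.6 + (-181.4) + (-290.3) = -3984.7
(Excluded from the current account — financial account: foreign purchases of equities on the domestic stock exchange 1225.3, foreign purchases of domestic corporate bonds 687.7; capital account: capital transfers received from emigrants 194.2, acquisition of foreign patents and trademarks (non-produced assets) 177.9.)

-3984.7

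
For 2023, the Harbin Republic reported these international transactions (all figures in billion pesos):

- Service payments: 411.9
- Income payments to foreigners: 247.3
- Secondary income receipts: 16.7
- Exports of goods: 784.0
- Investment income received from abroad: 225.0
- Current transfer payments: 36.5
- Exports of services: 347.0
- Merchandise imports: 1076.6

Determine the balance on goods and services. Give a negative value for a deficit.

Goods balance = 784.0 - 1076.6 = -292.6
Services balance = 347.0 - 411.9 = -64.9
Trade balance (goods + services) = -292.6 + (-64.9) = -357.5

-357.5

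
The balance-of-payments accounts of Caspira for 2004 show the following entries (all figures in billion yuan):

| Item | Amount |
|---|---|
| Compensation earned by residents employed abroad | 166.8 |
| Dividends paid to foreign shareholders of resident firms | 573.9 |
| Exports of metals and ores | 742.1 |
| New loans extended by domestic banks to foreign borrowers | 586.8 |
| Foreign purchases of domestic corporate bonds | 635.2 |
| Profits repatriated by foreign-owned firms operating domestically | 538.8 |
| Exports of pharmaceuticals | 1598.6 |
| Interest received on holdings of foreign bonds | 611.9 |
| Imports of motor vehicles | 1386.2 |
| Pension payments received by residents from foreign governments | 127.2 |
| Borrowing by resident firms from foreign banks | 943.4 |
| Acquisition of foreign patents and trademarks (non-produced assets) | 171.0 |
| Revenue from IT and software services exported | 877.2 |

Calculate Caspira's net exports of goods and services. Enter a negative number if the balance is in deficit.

1831.7

Goods: -1386.2 + 1598.6 + 742.1 = 954.5
Services: 877.2
Trade balance = 954.5 + 877.2 = 1831.7
(Excluded from the trade balance — primary income: compensation earned by residents employed abroad 166.8, dividends paid to foreign shareholders of resident firms 573.9, profits repatriated by foreign-owned firms operating domestically 538.8, interest received on holdings of foreign bonds 611.9; financial account: new loans extended by domestic banks to foreign borrowers 586.8, foreign purchases of domestic corporate bonds 635.2, borrowing by resident firms from foreign banks 943.4; secondary income: pension payments received by residents from foreign governments 127.2; capital account: acquisition of foreign patents and trademarks (non-produced assets) 171.0.)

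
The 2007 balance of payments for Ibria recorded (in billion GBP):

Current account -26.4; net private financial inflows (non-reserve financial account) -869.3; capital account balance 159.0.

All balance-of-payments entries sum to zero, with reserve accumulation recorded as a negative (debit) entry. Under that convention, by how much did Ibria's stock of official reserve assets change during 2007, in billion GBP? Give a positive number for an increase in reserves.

-736.7

Official reserve transactions balance = -((-26.4) + 159.0 + (-869.3)) = 736.7
An accumulation of reserves is recorded as a debit (negative entry), so the change in the stock of reserves is the negative of that balance.
Change in official reserves = -(736.7) = -736.7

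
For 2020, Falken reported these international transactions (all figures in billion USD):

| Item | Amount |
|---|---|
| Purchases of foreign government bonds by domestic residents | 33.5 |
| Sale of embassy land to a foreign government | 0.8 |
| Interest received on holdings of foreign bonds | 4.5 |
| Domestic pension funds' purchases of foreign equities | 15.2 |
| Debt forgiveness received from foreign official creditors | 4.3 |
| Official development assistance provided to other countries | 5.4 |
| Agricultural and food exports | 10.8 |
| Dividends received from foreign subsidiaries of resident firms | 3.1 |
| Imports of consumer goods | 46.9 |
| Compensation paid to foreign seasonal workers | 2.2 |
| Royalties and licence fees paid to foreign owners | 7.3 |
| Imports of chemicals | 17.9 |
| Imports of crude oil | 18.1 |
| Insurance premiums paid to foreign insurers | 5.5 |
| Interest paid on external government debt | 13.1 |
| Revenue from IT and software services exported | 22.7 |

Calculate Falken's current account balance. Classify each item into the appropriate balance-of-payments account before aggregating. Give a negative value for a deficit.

Goods: -18.1 + 10.8 - 17.9 - 46.9 = -72.1
Services: 22.7 - 5.5 - 7.3 = 9.9
Primary income: -2.2 + 3.1 + 4.5 - 13.1 = -7.7
Secondary income: -5.4
Current account = (-72.1) + 9.9 + (-7.7) + (-5.4) = -75.3
(Excluded from the current account — financial account: purchases of foreign government bonds by domestic residents 33.5, domestic pension funds' purchases of foreign equities 15.2; capital account: sale of embassy land to a foreign government 0.8, debt forgiveness received from foreign official creditors 4.3.)

-75.3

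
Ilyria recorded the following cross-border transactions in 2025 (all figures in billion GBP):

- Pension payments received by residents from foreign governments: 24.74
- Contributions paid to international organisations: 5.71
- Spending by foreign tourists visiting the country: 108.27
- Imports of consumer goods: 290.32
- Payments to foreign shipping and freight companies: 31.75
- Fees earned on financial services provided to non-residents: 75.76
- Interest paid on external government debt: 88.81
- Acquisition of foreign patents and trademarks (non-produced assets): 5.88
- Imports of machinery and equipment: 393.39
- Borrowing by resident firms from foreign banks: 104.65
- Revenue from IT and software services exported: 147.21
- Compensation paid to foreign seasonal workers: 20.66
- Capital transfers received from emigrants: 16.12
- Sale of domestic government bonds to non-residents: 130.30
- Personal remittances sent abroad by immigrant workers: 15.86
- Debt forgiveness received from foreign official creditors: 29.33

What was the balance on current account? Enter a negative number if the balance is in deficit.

Goods: -393.39 - 290.32 = -683.71
Services: 108.27 + 75.76 - 31.75 + 147.21 = 299.49
Primary income: -20.66 - 88.81 = -109.47
Secondary income: -5.71 + 24.74 - 15.86 = 3.17
Current account = (-683.71) + 299.49 + (-109.47) + 3.17 = -490.52
(Excluded from the current account — capital account: acquisition of foreign patents and trademarks (non-produced assets) 5.88, capital transfers received from emigrants 16.12, debt forgiveness received from foreign official creditors 29.33; financial account: borrowing by resident firms from foreign banks 104.65, sale of domestic government bonds to non-residents 130.30.)

-490.52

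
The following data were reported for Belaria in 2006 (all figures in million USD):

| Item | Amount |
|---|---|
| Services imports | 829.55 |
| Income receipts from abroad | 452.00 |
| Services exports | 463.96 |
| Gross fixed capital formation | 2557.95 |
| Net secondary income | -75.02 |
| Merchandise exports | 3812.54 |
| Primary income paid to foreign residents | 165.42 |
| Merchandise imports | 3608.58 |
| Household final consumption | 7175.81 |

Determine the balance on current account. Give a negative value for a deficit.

49.93

Goods balance = 3812.54 - 3608.58 = 203.96
Services balance = 463.96 - 829.55 = -365.59
Trade balance (goods + services) = 203.96 + (-365.59) = -161.63
Net primary income = 452.00 - 165.42 = 286.58
Net secondary income = -75.02
Current account = -161.63 + 286.58 + (-75.02) = 49.93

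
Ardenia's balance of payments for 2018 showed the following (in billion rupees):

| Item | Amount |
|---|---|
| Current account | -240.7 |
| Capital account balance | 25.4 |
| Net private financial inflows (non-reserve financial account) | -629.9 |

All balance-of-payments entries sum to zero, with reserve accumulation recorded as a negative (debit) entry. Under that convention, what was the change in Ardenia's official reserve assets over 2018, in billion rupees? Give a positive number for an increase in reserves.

Official reserve transactions balance = -((-240.7) + 25.4 + (-629.9)) = 845.2
An accumulation of reserves is recorded as a debit (negative entry), so the change in the stock of reserves is the negative of that balance.
Change in official reserves = -(845.2) = -845.2

-845.2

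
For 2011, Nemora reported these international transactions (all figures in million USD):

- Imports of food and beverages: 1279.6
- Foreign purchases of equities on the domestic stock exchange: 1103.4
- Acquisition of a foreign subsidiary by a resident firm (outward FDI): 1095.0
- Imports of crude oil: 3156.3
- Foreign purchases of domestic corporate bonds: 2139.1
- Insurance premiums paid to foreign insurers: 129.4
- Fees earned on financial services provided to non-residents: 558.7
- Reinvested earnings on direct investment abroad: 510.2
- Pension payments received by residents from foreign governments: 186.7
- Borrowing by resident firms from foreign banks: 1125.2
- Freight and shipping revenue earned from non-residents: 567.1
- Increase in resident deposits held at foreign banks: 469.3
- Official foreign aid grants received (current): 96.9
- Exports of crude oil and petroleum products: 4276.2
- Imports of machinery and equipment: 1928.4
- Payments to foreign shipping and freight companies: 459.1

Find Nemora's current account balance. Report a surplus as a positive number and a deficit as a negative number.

Goods: -3156.3 - 1279.6 + 4276.2 - 1928.4 = -2088.1
Services: 567.1 - 459.1 + 558.7 - 129.4 = 537.3
Primary income: 510.2
Secondary income: 96.9 + 186.7 = 283.6
Current account = (-2088.1) + 537.3 + 510.2 + 283.6 = -757.0
(Excluded from the current account — financial account: foreign purchases of equities on the domestic stock exchange 1103.4, acquisition of a foreign subsidiary by a resident firm (outward FDI) 1095.0, foreign purchases of domestic corporate bonds 2139.1, borrowing by resident firms from foreign banks 1125.2, increase in resident deposits held at foreign banks 469.3.)

-757.0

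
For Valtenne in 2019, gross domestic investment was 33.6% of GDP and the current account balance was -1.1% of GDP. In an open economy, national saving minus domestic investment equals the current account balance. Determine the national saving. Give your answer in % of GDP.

32.5

S = I + CA = 33.6 + (-1.1) = 32.5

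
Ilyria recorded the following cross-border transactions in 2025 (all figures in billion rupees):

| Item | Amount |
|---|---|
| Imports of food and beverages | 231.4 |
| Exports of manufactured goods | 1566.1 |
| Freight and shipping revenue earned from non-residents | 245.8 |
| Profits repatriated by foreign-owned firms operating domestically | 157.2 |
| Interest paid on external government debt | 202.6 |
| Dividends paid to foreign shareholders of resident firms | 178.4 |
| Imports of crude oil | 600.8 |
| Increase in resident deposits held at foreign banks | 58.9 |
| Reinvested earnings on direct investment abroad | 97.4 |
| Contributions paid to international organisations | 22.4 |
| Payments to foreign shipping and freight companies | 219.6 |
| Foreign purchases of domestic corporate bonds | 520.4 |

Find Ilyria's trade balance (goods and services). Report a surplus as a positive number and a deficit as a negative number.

Goods: -600.8 + 1566.1 - 231.4 = 733.9
Services: -219.6 + 245.8 = 26.2
Trade balance = 733.9 + 26.2 = 760.1
(Excluded from the trade balance — primary income: profits repatriated by foreign-owned firms operating domestically 157.2, interest paid on external government debt 202.6, dividends paid to foreign shareholders of resident firms 178.4, reinvested earnings on direct investment abroad 97.4; financial account: increase in resident deposits held at foreign banks 58.9, foreign purchases of domestic corporate bonds 520.4; secondary income: contributions paid to international organisations 22.4.)

760.1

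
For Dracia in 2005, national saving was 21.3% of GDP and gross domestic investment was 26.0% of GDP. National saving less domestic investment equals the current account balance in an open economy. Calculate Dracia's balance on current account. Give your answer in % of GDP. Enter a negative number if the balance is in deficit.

-4.7

CA = S - I = 21.3 - 26.0 = -4.7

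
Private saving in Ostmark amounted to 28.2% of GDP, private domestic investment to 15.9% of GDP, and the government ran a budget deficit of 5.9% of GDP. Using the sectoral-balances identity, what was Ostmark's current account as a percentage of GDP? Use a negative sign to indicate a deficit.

By the sectoral-balances identity, CA = (S_private - I) + (T - G).
Private balance = 28.2 - 15.9 = 12.3
Government balance (T - G) = -5.9
CA = 12.3 + (-5.9) = 6.4

6.4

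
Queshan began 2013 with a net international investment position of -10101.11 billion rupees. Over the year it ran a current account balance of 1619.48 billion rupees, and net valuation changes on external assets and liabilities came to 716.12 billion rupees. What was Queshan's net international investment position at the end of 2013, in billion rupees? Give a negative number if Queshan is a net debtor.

-7765.51

Change in NIIP = current account + net valuation change = 1619.48 + 716.12 = 2335.60
End-of-year NIIP = -10101.11 + 2335.60 = -7765.51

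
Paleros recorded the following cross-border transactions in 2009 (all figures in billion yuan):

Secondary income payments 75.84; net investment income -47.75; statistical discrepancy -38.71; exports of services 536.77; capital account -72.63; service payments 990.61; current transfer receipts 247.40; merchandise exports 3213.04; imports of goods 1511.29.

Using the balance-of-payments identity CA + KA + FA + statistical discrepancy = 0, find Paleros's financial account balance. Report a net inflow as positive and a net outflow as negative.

-1260.38

Goods balance = 3213.04 - 1511.29 = 1701.75
Services balance = 536.77 - 990.61 = -453.84
Trade balance (goods + services) = 1701.75 + (-453.84) = 1247.91
Net primary income = -47.75
Net secondary income = 247.40 - 75.84 = 171.56
Current account = 1247.91 + (-47.75) + 171.56 = 1371.72
Financial account = -(1371.72 + (-72.63) + (-38.71)) = -1260.38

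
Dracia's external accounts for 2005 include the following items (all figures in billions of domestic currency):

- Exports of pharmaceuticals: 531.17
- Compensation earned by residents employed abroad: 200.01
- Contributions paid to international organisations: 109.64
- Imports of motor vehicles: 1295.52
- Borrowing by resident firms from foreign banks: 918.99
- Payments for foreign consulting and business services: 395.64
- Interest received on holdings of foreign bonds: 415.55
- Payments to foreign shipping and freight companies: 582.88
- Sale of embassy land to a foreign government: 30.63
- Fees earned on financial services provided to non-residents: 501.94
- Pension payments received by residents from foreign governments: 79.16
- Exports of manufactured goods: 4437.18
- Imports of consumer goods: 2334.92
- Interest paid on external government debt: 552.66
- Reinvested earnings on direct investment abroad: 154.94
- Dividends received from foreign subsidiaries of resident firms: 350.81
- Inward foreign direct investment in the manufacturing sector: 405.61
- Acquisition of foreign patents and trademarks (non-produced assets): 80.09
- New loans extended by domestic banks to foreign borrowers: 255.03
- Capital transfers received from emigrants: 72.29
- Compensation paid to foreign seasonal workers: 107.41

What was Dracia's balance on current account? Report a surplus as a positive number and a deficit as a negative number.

Goods: 4437.18 - 2334.92 - 1295.52 + 531.17 = 1337.91
Services: -395.64 - 582.88 + 501.94 = -476.58
Primary income: 154.94 + 350.81 + 200.01 - 552.66 - 107.41 + 415.55 = 461.24
Secondary income: 79.16 - 109.64 = -30.48
Current account = 1337.91 + (-476.58) + 461.24 + (-30.48) = 1292.09
(Excluded from the current account — financial account: borrowing by resident firms from foreign banks 918.99, inward foreign direct investment in the manufacturing sector 405.61, new loans extended by domestic banks to foreign borrowers 255.03; capital account: sale of embassy land to a foreign government 30.63, acquisition of foreign patents and trademarks (non-produced assets) 80.09, capital transfers received from emigrants 72.29.)

1292.09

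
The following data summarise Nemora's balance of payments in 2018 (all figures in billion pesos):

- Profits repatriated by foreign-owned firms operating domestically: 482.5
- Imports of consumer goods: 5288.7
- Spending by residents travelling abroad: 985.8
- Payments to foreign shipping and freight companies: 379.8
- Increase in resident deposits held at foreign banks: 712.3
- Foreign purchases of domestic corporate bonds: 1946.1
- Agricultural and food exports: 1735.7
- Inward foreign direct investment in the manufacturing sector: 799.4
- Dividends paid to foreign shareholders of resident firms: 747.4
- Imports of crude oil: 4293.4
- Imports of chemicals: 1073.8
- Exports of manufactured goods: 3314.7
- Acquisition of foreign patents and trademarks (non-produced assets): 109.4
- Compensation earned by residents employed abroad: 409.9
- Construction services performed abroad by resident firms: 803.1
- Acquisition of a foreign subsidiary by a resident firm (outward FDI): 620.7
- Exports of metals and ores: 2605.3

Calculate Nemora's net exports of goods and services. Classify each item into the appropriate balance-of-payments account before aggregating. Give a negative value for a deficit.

Goods: -4293.4 - 1073.8 + 1735.7 + 2605.3 + 3314.7 - 5288.7 = -3000.2
Services: -985.8 + 803.1 - 379.8 = -562.5
Trade balance = -3000.2 + (-562.5) = -3562.7
(Excluded from the trade balance — primary income: profits repatriated by foreign-owned firms operating domestically 482.5, dividends paid to foreign shareholders of resident firms 747.4, compensation earned by residents employed abroad 409.9; financial account: increase in resident deposits held at foreign banks 712.3, foreign purchases of domestic corporate bonds 1946.1, inward foreign direct investment in the manufacturing sector 799.4, acquisition of a foreign subsidiary by a resident firm (outward FDI) 620.7; capital account: acquisition of foreign patents and trademarks (non-produced assets) 109.4.)

-3562.7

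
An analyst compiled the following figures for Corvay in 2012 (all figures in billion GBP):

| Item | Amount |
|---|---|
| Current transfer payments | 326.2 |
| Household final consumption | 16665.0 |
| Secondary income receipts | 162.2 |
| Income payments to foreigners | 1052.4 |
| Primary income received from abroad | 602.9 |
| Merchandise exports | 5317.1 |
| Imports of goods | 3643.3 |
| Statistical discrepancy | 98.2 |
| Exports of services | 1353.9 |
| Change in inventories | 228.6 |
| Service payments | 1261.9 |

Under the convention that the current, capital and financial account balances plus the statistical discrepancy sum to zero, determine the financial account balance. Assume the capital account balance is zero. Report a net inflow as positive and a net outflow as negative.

Goods balance = 5317.1 - 3643.3 = 1673.8
Services balance = 1353.9 - 1261.9 = 92.0
Trade balance (goods + services) = 1673.8 + 92.0 = 1765.8
Net primary income = 602.9 - 1052.4 = -449.5
Net secondary income = 162.2 - 326.2 = -164.0
Current account = 1765.8 + (-449.5) + (-164.0) = 1152.3
Financial account = -(1152.3 + 98.2) = -1250.5

-1250.5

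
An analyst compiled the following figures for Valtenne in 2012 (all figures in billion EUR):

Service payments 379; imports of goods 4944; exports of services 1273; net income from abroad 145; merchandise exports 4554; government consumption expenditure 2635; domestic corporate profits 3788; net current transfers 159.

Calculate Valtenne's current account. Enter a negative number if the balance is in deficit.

Goods balance = 4554 - 4944 = -390
Services balance = 1273 - 379 = 894
Trade balance (goods + services) = -390 + 894 = 504
Net primary income = 145
Net secondary income = 159
Current account = 504 + 145 + 159 = 808

808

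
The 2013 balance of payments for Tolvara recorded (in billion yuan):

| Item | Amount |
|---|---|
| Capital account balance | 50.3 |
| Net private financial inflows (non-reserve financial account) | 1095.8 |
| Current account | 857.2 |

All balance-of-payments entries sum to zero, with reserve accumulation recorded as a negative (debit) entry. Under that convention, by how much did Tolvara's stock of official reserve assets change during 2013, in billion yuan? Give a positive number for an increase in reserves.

2003.3

Official reserve transactions balance = -(857.2 + 50.3 + 1095.8) = -2003.3
An accumulation of reserves is recorded as a debit (negative entry), so the change in the stock of reserves is the negative of that balance.
Change in official reserves = -(-2003.3) = 2003.3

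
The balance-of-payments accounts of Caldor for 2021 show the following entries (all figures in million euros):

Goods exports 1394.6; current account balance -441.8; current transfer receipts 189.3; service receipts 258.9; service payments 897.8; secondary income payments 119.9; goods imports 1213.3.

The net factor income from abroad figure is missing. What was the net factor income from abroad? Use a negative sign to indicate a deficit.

Current account = goods balance + services balance + net primary income + net secondary income
Sum of the known components = -388.2
Net factor income from abroad = CA - (known components) = -441.8 - (-388.2) = -53.6

-53.6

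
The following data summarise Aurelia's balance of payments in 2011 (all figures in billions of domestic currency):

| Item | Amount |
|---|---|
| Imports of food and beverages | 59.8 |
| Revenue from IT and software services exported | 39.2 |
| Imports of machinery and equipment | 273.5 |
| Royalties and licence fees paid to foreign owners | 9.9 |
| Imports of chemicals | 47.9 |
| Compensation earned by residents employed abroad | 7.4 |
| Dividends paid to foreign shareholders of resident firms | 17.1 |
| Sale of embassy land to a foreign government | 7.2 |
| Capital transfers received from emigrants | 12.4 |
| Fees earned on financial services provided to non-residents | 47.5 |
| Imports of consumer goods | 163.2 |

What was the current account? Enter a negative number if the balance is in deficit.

-477.3

Goods: -163.2 - 47.9 - 273.5 - 59.8 = -544.4
Services: -9.9 + 47.5 + 39.2 = 76.8
Primary income: 7.4 - 17.1 = -9.7
Current account = (-544.4) + 76.8 + (-9.7) = -477.3
(Excluded from the current account — capital account: sale of embassy land to a foreign government 7.2, capital transfers received from emigrants 12.4.)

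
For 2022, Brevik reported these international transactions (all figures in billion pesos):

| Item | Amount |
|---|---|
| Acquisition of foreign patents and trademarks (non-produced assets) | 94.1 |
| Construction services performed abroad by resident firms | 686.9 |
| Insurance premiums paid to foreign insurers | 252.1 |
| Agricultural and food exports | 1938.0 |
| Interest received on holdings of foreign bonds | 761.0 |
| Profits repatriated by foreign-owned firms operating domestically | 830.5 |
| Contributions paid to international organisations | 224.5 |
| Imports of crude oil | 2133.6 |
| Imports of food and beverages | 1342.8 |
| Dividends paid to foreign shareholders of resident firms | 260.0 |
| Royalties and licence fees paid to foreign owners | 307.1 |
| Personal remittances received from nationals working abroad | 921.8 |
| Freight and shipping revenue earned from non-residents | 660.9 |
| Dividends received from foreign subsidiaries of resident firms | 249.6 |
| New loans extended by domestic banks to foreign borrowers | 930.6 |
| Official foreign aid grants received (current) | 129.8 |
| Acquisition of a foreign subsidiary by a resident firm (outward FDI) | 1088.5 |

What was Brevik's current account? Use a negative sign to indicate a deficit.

Goods: 1938.0 - 2133.6 - 1342.8 = -1538.4
Services: -252.1 + 660.9 - 307.1 + 686.9 = 788.6
Primary income: 761.0 - 260.0 - 830.5 + 249.6 = -79.9
Secondary income: 921.8 + 129.8 - 224.5 = 827.1
Current account = (-1538.4) + 788.6 + (-79.9) + 827.1 = -2.6
(Excluded from the current account — capital account: acquisition of foreign patents and trademarks (non-produced assets) 94.1; financial account: new loans extended by domestic banks to foreign borrowers 930.6, acquisition of a foreign subsidiary by a resident firm (outward FDI) 1088.5.)

-2.6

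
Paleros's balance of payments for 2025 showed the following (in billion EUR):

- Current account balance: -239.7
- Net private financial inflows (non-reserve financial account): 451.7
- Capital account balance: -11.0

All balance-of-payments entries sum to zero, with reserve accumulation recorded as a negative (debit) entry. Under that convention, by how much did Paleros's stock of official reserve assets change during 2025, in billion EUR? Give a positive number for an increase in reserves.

201.0

Official reserve transactions balance = -((-239.7) + (-11.0) + 451.7) = -201.0
An accumulation of reserves is recorded as a debit (negative entry), so the change in the stock of reserves is the negative of that balance.
Change in official reserves = -(-201.0) = 201.0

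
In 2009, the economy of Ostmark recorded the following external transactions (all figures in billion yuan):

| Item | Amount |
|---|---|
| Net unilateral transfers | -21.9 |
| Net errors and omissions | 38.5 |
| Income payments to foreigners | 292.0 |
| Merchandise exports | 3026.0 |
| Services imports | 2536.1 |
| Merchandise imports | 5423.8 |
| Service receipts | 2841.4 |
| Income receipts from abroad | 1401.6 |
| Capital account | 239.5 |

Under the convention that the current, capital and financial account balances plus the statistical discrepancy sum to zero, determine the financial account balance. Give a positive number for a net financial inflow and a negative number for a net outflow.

Goods balance = 3026.0 - 5423.8 = -2397.8
Services balance = 2841.4 - 2536.1 = 305.3
Trade balance (goods + services) = -2397.8 + 305.3 = -2092.5
Net primary income = 1401.6 - 292.0 = 1109.6
Net secondary income = -21.9
Current account = -2092.5 + 1109.6 + (-21.9) = -1004.8
Financial account = -(-1004.8 + 239.5 + 38.5) = 726.8

726.8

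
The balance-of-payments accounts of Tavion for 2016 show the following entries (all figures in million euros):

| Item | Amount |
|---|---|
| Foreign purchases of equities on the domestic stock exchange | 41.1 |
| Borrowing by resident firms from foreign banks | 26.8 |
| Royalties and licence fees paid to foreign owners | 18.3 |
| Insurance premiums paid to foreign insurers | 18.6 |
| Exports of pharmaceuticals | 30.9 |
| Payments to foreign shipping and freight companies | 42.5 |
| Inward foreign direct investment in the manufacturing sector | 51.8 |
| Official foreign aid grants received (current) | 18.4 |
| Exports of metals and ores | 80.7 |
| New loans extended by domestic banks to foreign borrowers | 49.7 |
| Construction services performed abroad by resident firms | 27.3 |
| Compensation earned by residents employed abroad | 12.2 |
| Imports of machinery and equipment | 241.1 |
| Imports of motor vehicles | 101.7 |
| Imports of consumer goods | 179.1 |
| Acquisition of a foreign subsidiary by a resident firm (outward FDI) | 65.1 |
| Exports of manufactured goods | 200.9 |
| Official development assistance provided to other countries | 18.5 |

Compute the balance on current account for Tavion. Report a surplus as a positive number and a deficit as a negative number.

-249.4

Goods: -101.7 + 200.9 - 241.1 - 179.1 + 80.7 + 30.9 = -209.4
Services: 27.3 - 18.3 - 18.6 - 42.5 = -52.1
Primary income: 12.2
Secondary income: -18.5 + 18.4 = -0.1
Current account = (-209.4) + (-52.1) + 12.2 + (-0.1) = -249.4
(Excluded from the current account — financial account: foreign purchases of equities on the domestic stock exchange 41.1, borrowing by resident firms from foreign banks 26.8, inward foreign direct investment in the manufacturing sector 51.8, new loans extended by domestic banks to foreign borrowers 49.7, acquisition of a foreign subsidiary by a resident firm (outward FDI) 65.1.)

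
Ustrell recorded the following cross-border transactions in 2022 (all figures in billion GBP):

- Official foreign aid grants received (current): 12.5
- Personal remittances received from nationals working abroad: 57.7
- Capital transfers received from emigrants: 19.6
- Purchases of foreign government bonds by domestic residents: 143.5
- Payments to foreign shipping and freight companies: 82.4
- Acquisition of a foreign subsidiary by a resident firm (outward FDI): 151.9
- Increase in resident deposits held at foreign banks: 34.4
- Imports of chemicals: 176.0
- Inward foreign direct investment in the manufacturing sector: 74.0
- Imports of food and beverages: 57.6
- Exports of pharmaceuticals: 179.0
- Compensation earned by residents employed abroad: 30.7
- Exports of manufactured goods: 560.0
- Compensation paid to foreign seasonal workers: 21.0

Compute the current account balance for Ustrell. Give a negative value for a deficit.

502.9

Goods: 179.0 + 560.0 - 57.6 - 176.0 = 505.4
Services: -82.4
Primary income: -21.0 + 30.7 = 9.7
Secondary income: 57.7 + 12.5 = 70.2
Current account = 505.4 + (-82.4) + 9.7 + 70.2 = 502.9
(Excluded from the current account — capital account: capital transfers received from emigrants 19.6; financial account: purchases of foreign government bonds by domestic residents 143.5, acquisition of a foreign subsidiary by a resident firm (outward FDI) 151.9, increase in resident deposits held at foreign banks 34.4, inward foreign direct investment in the manufacturing sector 74.0.)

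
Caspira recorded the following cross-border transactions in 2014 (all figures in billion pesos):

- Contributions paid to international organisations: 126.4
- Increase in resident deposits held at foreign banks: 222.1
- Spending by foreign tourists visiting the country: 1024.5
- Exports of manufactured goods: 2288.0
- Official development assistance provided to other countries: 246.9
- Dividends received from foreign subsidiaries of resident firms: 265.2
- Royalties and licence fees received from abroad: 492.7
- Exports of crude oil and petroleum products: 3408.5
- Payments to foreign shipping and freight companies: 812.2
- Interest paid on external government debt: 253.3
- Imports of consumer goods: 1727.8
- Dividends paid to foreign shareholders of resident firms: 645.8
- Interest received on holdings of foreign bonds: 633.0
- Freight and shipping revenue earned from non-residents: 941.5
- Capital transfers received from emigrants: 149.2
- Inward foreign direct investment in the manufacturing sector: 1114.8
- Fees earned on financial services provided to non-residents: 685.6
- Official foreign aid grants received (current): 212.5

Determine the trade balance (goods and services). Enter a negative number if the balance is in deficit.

6300.8

Goods: -1727.8 + 3408.5 + 2288.0 = 3968.7
Services: 1024.5 + 941.5 - 812.2 + 492.7 + 685.6 = 2332.1
Trade balance = 3968.7 + 2332.1 = 6300.8
(Excluded from the trade balance — secondary income: contributions paid to international organisations 126.4, official development assistance provided to other countries 246.9, official foreign aid grants received (current) 212.5; financial account: increase in resident deposits held at foreign banks 222.1, inward foreign direct investment in the manufacturing sector 1114.8; primary income: dividends received from foreign subsidiaries of resident firms 265.2, interest paid on external government debt 253.3, dividends paid to foreign shareholders of resident firms 645.8, interest received on holdings of foreign bonds 633.0; capital account: capital transfers received from emigrants 149.2.)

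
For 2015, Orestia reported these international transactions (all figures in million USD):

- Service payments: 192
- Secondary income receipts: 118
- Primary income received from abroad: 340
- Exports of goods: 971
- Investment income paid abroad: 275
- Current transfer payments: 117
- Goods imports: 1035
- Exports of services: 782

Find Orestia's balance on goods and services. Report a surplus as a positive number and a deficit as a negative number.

Goods balance = 971 - 1035 = -64
Services balance = 782 - 192 = 590
Trade balance (goods + services) = -64 + 590 = 526

526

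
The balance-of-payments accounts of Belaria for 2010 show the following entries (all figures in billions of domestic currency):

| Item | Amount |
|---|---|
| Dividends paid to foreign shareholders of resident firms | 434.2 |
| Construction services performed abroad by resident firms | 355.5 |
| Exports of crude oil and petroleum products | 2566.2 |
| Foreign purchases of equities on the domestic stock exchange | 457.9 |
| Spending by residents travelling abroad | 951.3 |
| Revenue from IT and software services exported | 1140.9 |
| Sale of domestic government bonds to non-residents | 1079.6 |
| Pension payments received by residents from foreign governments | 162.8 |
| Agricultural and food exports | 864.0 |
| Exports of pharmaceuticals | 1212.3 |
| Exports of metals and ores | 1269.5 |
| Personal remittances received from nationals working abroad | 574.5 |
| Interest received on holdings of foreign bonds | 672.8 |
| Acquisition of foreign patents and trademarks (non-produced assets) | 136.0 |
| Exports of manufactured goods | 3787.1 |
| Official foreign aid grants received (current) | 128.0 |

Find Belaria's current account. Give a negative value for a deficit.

Goods: 864.0 + 2566.2 + 1212.3 + 3787.1 + 1269.5 = 9699.1
Services: 1140.9 + 355.5 - 951.3 = 545.1
Primary income: 672.8 - 434.2 = 238.6
Secondary income: 574.5 + 162.8 + 128.0 = 865.3
Current account = 9699.1 + 545.1 + 238.6 + 865.3 = 11348.1
(Excluded from the current account — financial account: foreign purchases of equities on the domestic stock exchange 457.9, sale of domestic government bonds to non-residents 1079.6; capital account: acquisition of foreign patents and trademarks (non-produced assets) 136.0.)

11348.1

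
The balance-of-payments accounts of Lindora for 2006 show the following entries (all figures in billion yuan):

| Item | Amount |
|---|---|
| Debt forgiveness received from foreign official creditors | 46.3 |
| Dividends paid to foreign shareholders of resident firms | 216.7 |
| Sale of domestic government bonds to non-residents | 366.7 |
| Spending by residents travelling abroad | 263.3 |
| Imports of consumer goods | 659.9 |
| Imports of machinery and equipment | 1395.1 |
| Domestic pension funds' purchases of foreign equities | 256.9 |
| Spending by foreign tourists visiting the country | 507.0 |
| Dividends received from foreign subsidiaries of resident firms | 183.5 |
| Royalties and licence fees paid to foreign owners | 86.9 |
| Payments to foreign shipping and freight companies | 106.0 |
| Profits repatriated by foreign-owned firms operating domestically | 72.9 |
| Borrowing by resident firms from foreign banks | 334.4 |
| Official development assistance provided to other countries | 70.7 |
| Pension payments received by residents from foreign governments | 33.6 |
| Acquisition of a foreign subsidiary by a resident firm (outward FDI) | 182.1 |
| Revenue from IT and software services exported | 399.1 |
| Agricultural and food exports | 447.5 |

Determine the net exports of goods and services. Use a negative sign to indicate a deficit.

Goods: -659.9 - 1395.1 + 447.5 = -1607.5
Services: 399.1 + 507.0 - 86.9 - 106.0 - 263.3 = 449.9
Trade balance = -1607.5 + 449.9 = -1157.6
(Excluded from the trade balance — capital account: debt forgiveness received from foreign official creditors 46.3; primary income: dividends paid to foreign shareholders of resident firms 216.7, dividends received from foreign subsidiaries of resident firms 183.5, profits repatriated by foreign-owned firms operating domestically 72.9; financial account: sale of domestic government bonds to non-residents 366.7, domestic pension funds' purchases of foreign equities 256.9, borrowing by resident firms from foreign banks 334.4, acquisition of a foreign subsidiary by a resident firm (outward FDI) 182.1; secondary income: official development assistance provided to other countries 70.7, pension payments received by residents from foreign governments 33.6.)

-1157.6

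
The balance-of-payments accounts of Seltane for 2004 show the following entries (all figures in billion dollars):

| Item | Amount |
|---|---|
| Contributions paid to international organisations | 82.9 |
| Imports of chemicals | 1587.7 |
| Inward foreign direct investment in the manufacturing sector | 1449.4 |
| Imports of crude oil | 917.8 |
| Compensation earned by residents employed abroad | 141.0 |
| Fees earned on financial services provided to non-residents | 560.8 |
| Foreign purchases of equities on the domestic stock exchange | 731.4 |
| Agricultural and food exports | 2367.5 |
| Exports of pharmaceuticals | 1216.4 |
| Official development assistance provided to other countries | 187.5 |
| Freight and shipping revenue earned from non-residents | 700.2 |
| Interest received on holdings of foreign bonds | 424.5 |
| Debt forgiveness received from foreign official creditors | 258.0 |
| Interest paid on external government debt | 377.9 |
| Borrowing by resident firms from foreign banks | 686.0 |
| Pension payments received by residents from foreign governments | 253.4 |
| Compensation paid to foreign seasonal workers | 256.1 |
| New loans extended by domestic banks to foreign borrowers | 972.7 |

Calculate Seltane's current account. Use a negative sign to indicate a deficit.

Goods: 1216.4 - 917.8 - 1587.7 + 2367.5 = 1078.4
Services: 700.2 + 560.8 = 1261.0
Primary income: 141.0 + 424.5 - 377.9 - 256.1 = -68.5
Secondary income: -82.9 + 253.4 - 187.5 = -17.0
Current account = 1078.4 + 1261.0 + (-68.5) + (-17.0) = 2253.9
(Excluded from the current account — financial account: inward foreign direct investment in the manufacturing sector 1449.4, foreign purchases of equities on the domestic stock exchange 731.4, borrowing by resident firms from foreign banks 686.0, new loans extended by domestic banks to foreign borrowers 972.7; capital account: debt forgiveness received from foreign official creditors 258.0.)

2253.9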